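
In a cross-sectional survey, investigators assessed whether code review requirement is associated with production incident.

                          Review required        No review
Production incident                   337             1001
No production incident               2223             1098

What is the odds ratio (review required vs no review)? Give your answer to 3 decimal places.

Reading the table with exposure as columns: a = 337 (Review required, case), b = 2223 (Review required, non-case), c = 1001 (No review, case), d = 1098.
OR = (a·d)/(b·c) = (337 × 1098) / (2223 × 1001) = 370026 / 2225223 = 0.16629
Exposure is associated with lower odds of production incident (OR = 0.17 < 1).

0.166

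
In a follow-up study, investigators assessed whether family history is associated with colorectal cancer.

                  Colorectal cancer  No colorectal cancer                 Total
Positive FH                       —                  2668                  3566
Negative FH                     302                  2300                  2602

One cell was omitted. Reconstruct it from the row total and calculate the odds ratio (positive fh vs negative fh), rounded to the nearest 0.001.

2.563

The missing cell is in the exposed row: 3566 − 2668 = 898.
So a = 898, b = 2668, c = 302, d = 2300.
OR = (a·d)/(b·c) = (898 × 2300) / (2668 × 302) = 2065400 / 805736 = 2.56337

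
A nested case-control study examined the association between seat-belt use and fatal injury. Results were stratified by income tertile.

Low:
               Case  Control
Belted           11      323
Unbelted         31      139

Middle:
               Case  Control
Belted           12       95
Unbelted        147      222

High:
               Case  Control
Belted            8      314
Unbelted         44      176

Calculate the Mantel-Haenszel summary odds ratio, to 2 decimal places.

OR_MH = Σ(aᵢdᵢ/nᵢ) / Σ(bᵢcᵢ/nᵢ), where nᵢ is the stratum total.
Stratum 1 (Low): n = 504; a·d/n = 11·139/504 = 3.0337; b·c/n = 323·31/504 = 19.8671
Stratum 2 (Middle): n = 476; a·d/n = 12·222/476 = 5.5966; b·c/n = 95·147/476 = 29.3382
Stratum 3 (High): n = 542; a·d/n = 8·176/542 = 2.5978; b·c/n = 314·44/542 = 25.4908
OR_MH = (3.0337 + 5.5966 + 2.5978) / (19.8671 + 29.3382 + 25.4908) = 11.2282 / 74.6961 = 0.15032

0.15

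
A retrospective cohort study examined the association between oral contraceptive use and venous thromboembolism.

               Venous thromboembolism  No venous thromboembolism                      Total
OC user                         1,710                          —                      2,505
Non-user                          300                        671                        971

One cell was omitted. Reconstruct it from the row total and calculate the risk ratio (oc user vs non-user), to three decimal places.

The missing cell is in the exposed row: 2505 − 1710 = 795.
So a = 1710, b = 795, c = 300, d = 671.
RR = [a/(a+b)] / [c/(c+d)] = (1710/2505) / (300/971) = 0.68263/0.30896 = 2.20946

2.209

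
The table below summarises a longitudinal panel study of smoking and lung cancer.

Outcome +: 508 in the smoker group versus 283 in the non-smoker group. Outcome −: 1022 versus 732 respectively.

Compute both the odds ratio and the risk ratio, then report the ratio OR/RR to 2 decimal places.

1.08

From the description: a = 508, b = 1022, c = 283, d = 732.
OR = (508·732)/(1022·283) = 371856/289226 = 1.28569
Risk in exposed = 508/1530 = 0.33203; risk in unexposed = 283/1015 = 0.27882; RR = 1.19084
OR/RR = 1.28569 / 1.19084 = 1.07966
The outcome is not rare, so the OR lies further from 1 than the RR.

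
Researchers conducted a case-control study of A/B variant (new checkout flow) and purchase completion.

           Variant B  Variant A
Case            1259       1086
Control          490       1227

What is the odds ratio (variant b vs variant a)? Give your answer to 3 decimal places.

Reading the table with exposure as columns: a = 1259 (Variant B, case), b = 490 (Variant B, non-case), c = 1086 (Variant A, case), d = 1227.
OR = (a·d)/(b·c) = (1259 × 1227) / (490 × 1086) = 1544793 / 532140 = 2.90298
The odds of purchase completion are about 2.90 times as high in the variant b group.

2.903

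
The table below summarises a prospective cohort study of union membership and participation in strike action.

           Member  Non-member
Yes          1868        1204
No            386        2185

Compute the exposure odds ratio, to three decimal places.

Reading the table with exposure as columns: a = 1868 (Member, case), b = 386 (Member, non-case), c = 1204 (Non-member, case), d = 2185.
OR = (a·d)/(b·c) = (1868 × 2185) / (386 × 1204) = 4081580 / 464744 = 8.78243
The odds of participation in strike action are about 8.78 times as high in the member group.

8.782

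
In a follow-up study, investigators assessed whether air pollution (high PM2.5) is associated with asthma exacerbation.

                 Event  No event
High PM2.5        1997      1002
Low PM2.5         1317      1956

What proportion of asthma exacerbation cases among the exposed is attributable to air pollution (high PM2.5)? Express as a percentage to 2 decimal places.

Cells: a = 1997, b = 1002, c = 1317, d = 1956.
Risk in exposed = 1997/2999 = 0.66589; risk in unexposed = 1317/3273 = 0.40238.
RR = 0.66589/0.40238 = 1.65486
AR% = (RR − 1)/RR × 100 = (1.65486 − 1)/1.65486 × 100 = 39.5720%

39.57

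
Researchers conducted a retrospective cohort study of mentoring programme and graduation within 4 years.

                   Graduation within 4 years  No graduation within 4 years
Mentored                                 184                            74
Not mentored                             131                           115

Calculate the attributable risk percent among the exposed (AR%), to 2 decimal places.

Cells: a = 184, b = 74, c = 131, d = 115.
Risk in exposed = 184/258 = 0.71318; risk in unexposed = 131/246 = 0.53252.
RR = 0.71318/0.53252 = 1.33925
AR% = (RR − 1)/RR × 100 = (1.33925 − 1)/1.33925 × 100 = 25.3314%

25.33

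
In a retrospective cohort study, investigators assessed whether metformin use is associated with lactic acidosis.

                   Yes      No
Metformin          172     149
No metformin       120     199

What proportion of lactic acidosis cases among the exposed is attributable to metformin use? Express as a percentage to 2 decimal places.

Cells: a = 172, b = 149, c = 120, d = 199.
Risk in exposed = 172/321 = 0.53583; risk in unexposed = 120/319 = 0.37618.
RR = 0.53583/0.37618 = 1.42440
AR% = (RR − 1)/RR × 100 = (1.42440 − 1)/1.42440 × 100 = 29.7951%

29.80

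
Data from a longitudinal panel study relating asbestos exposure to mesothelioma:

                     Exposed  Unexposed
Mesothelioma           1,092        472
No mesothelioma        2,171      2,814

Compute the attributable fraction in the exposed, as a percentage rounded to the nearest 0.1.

57.1

Reading the table with exposure as columns: a = 1092 (Exposed, case), b = 2171 (Exposed, non-case), c = 472 (Unexposed, case), d = 2814.
Risk in exposed = 1092/3263 = 0.33466; risk in unexposed = 472/3286 = 0.14364.
RR = 0.33466/0.14364 = 2.32987
AR% = (RR − 1)/RR × 100 = (2.32987 − 1)/2.32987 × 100 = 57.0791%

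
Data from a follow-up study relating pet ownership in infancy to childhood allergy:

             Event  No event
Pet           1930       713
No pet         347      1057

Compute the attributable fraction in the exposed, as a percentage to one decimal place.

66.2

Cells: a = 1930, b = 713, c = 347, d = 1057.
Risk in exposed = 1930/2643 = 0.73023; risk in unexposed = 347/1404 = 0.24715.
RR = 0.73023/0.24715 = 2.95459
AR% = (RR − 1)/RR × 100 = (2.95459 − 1)/2.95459 × 100 = 66.1544%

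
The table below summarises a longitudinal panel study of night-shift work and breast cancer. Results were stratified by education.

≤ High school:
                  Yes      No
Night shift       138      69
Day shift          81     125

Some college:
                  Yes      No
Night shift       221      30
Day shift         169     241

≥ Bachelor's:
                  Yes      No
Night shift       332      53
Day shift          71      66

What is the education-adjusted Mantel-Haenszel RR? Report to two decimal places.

RR_MH = Σ(aᵢ·n₀ᵢ/nᵢ) / Σ(cᵢ·n₁ᵢ/nᵢ), with n₁ᵢ = aᵢ+bᵢ (exposed), n₀ᵢ = cᵢ+dᵢ (unexposed), nᵢ = n₁ᵢ+n₀ᵢ.
Stratum 1 (≤ High school): n₁ = 207, n₀ = 206, n = 413; a·n₀/n = 138·206/413 = 68.8329; c·n₁/n = 81·207/413 = 40.5981
Stratum 2 (Some college): n₁ = 251, n₀ = 410, n = 661; a·n₀/n = 221·410/661 = 137.0802; c·n₁/n = 169·251/661 = 64.1740
Stratum 3 (≥ Bachelor's): n₁ = 385, n₀ = 137, n = 522; a·n₀/n = 332·137/522 = 87.1341; c·n₁/n = 71·385/522 = 52.3659
RR_MH = (68.8329 + 137.0802 + 87.1341) / (40.5981 + 64.1740 + 52.3659) = 293.0472 / 157.1379 = 1.86490

1.86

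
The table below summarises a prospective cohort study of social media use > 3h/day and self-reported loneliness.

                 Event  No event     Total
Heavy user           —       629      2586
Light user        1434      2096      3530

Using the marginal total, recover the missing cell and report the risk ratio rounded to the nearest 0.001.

1.863

The missing cell is in the exposed row: 2586 − 629 = 1957.
So a = 1957, b = 629, c = 1434, d = 2096.
RR = [a/(a+b)] / [c/(c+d)] = (1957/2586) / (1434/3530) = 0.75677/0.40623 = 1.86289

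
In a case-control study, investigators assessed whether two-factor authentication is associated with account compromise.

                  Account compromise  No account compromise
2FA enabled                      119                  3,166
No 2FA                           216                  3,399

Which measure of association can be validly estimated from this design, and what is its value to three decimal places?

Cells: a = 119, b = 3166, c = 216, d = 3399.
This is a case-control study: participants were sampled on outcome status, so risks in the source population cannot be estimated directly — relative risk is not valid here. The odds ratio is the appropriate measure.
OR = (a·d)/(b·c) = (119 × 3399) / (3166 × 216) = 404481 / 683856 = 0.59147

0.591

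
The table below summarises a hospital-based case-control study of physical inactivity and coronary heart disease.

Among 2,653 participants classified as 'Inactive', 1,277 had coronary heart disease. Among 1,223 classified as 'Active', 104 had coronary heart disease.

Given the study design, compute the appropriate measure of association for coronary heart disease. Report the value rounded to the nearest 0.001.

From the description: a = 1277, b = 1376, c = 104, d = 1119.
This is a hospital-based case-control study: participants were sampled on outcome status, so risks in the source population cannot be estimated directly — relative risk is not valid here. The odds ratio is the appropriate measure.
OR = (a·d)/(b·c) = (1277 × 1119) / (1376 × 104) = 1428963 / 143104 = 9.98549

9.985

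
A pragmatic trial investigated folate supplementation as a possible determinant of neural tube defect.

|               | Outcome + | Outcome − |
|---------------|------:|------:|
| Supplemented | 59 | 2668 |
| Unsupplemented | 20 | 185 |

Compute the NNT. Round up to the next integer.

14

Risk in treated group = 59/2727 = 0.02164; risk in control = 20/205 = 0.09756.
Absolute risk reduction = 0.09756 − 0.02164 = 0.07593
NNT = 1 / ARR = 1 / 0.07593 = 13.171 → round up → 14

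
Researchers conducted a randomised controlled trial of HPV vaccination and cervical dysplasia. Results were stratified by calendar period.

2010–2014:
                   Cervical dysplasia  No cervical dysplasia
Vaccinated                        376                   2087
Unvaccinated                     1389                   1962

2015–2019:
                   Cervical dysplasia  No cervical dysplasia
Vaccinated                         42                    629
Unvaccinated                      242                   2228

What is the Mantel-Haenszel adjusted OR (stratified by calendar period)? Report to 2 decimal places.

0.29

OR_MH = Σ(aᵢdᵢ/nᵢ) / Σ(bᵢcᵢ/nᵢ), where nᵢ is the stratum total.
Stratum 1 (2010–2014): n = 5814; a·d/n = 376·1962/5814 = 126.8854; b·c/n = 2087·1389/5814 = 498.5970
Stratum 2 (2015–2019): n = 3141; a·d/n = 42·2228/3141 = 29.7918; b·c/n = 629·242/3141 = 48.4616
OR_MH = (126.8854 + 29.7918) / (498.5970 + 48.4616) = 156.6772 / 547.0586 = 0.28640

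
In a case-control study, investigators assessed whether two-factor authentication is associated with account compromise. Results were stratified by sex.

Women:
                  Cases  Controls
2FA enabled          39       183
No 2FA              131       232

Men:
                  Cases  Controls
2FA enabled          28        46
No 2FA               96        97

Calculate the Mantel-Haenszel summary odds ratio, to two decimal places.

0.45

OR_MH = Σ(aᵢdᵢ/nᵢ) / Σ(bᵢcᵢ/nᵢ), where nᵢ is the stratum total.
Stratum 1 (Women): n = 585; a·d/n = 39·232/585 = 15.4667; b·c/n = 183·131/585 = 40.9795
Stratum 2 (Men): n = 267; a·d/n = 28·97/267 = 10.1723; b·c/n = 46·96/267 = 16.5393
OR_MH = (15.4667 + 10.1723) / (40.9795 + 16.5393) = 25.6390 / 57.5188 = 0.44575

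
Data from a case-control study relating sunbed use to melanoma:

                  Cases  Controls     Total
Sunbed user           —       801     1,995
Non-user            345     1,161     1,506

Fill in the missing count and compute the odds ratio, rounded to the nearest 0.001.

The missing cell is in the exposed row: 1995 − 801 = 1194.
So a = 1194, b = 801, c = 345, d = 1161.
OR = (a·d)/(b·c) = (1194 × 1161) / (801 × 345) = 1386234 / 276345 = 5.01632

5.016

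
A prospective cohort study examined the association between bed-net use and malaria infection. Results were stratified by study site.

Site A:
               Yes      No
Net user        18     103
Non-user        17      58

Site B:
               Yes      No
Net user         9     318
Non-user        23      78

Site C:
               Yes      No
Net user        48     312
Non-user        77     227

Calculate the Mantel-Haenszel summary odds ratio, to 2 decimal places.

0.38

OR_MH = Σ(aᵢdᵢ/nᵢ) / Σ(bᵢcᵢ/nᵢ), where nᵢ is the stratum total.
Stratum 1 (Site A): n = 196; a·d/n = 18·58/196 = 5.3265; b·c/n = 103·17/196 = 8.9337
Stratum 2 (Site B): n = 428; a·d/n = 9·78/428 = 1.6402; b·c/n = 318·23/428 = 17.0888
Stratum 3 (Site C): n = 664; a·d/n = 48·227/664 = 16.4096; b·c/n = 312·77/664 = 36.1807
OR_MH = (5.3265 + 1.6402 + 16.4096) / (8.9337 + 17.0888 + 36.1807) = 23.3764 / 62.2032 = 0.37581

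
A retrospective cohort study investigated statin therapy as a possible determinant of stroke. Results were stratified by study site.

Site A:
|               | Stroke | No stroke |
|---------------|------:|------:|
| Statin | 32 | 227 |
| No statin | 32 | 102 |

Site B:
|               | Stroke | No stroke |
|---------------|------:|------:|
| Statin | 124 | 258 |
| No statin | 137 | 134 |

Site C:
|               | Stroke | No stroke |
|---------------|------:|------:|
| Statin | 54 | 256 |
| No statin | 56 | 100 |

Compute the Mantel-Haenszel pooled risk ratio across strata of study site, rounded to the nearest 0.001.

0.581

RR_MH = Σ(aᵢ·n₀ᵢ/nᵢ) / Σ(cᵢ·n₁ᵢ/nᵢ), with n₁ᵢ = aᵢ+bᵢ (exposed), n₀ᵢ = cᵢ+dᵢ (unexposed), nᵢ = n₁ᵢ+n₀ᵢ.
Stratum 1 (Site A): n₁ = 259, n₀ = 134, n = 393; a·n₀/n = 32·134/393 = 10.9109; c·n₁/n = 32·259/393 = 21.0891
Stratum 2 (Site B): n₁ = 382, n₀ = 271, n = 653; a·n₀/n = 124·271/653 = 51.4609; c·n₁/n = 137·382/653 = 80.1440
Stratum 3 (Site C): n₁ = 310, n₀ = 156, n = 466; a·n₀/n = 54·156/466 = 18.0773; c·n₁/n = 56·310/466 = 37.2532
RR_MH = (10.9109 + 51.4609 + 18.0773) / (21.0891 + 80.1440 + 37.2532) = 80.4491 / 138.4862 = 0.58092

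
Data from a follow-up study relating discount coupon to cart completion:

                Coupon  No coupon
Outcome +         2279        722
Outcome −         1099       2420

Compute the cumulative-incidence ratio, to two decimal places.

2.94

Reading the table with exposure as columns: a = 2279 (Coupon, case), b = 1099 (Coupon, non-case), c = 722 (No coupon, case), d = 2420.
Risk in exposed = 2279/3378 = 0.67466; risk in unexposed = 722/3142 = 0.22979.
RR = 0.67466 / 0.22979 = 2.93598
The risk among the exposed is 2.94 times that among the unexposed.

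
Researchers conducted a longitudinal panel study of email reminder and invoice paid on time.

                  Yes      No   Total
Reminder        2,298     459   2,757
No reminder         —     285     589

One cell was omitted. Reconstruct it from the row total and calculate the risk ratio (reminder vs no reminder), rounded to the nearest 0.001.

1.615

The missing cell is in the unexposed row: 589 − 285 = 304.
So a = 2298, b = 459, c = 304, d = 285.
RR = [a/(a+b)] / [c/(c+d)] = (2298/2757) / (304/589) = 0.83351/0.51613 = 1.61493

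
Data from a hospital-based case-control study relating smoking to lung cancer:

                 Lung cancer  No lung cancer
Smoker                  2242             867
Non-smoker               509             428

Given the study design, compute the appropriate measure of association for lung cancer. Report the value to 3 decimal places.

Cells: a = 2242, b = 867, c = 509, d = 428.
This is a hospital-based case-control study: participants were sampled on outcome status, so risks in the source population cannot be estimated directly — relative risk is not valid here. The odds ratio is the appropriate measure.
OR = (a·d)/(b·c) = (2242 × 428) / (867 × 509) = 959576 / 441303 = 2.17442

2.174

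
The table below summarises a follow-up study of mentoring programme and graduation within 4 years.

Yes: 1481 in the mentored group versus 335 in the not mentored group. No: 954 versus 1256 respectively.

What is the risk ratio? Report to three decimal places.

2.889

From the description: a = 1481, b = 954, c = 335, d = 1256.
Risk in exposed = 1481/2435 = 0.60821; risk in unexposed = 335/1591 = 0.21056.
RR = 0.60821 / 0.21056 = 2.88856
The risk among the exposed is 2.89 times that among the unexposed.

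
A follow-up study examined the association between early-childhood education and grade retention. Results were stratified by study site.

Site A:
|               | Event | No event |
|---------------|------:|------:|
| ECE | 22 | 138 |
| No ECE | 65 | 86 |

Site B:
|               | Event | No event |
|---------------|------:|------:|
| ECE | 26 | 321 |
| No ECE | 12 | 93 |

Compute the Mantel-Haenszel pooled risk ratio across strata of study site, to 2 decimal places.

0.39

RR_MH = Σ(aᵢ·n₀ᵢ/nᵢ) / Σ(cᵢ·n₁ᵢ/nᵢ), with n₁ᵢ = aᵢ+bᵢ (exposed), n₀ᵢ = cᵢ+dᵢ (unexposed), nᵢ = n₁ᵢ+n₀ᵢ.
Stratum 1 (Site A): n₁ = 160, n₀ = 151, n = 311; a·n₀/n = 22·151/311 = 10.6817; c·n₁/n = 65·160/311 = 33.4405
Stratum 2 (Site B): n₁ = 347, n₀ = 105, n = 452; a·n₀/n = 26·105/452 = 6.0398; c·n₁/n = 12·347/452 = 9.2124
RR_MH = (10.6817 + 6.0398) / (33.4405 + 9.2124) = 16.7215 / 42.6529 = 0.39204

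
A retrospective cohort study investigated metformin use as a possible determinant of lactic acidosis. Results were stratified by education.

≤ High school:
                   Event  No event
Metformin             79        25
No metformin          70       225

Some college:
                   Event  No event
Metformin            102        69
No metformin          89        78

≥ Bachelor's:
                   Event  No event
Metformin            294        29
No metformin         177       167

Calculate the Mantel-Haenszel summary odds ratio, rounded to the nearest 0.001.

OR_MH = Σ(aᵢdᵢ/nᵢ) / Σ(bᵢcᵢ/nᵢ), where nᵢ is the stratum total.
Stratum 1 (≤ High school): n = 399; a·d/n = 79·225/399 = 44.5489; b·c/n = 25·70/399 = 4.3860
Stratum 2 (Some college): n = 338; a·d/n = 102·78/338 = 23.5385; b·c/n = 69·89/338 = 18.1686
Stratum 3 (≥ Bachelor's): n = 667; a·d/n = 294·167/667 = 73.6102; b·c/n = 29·177/667 = 7.6957
OR_MH = (44.5489 + 23.5385 + 73.6102) / (4.3860 + 18.1686 + 7.6957) = 141.6975 / 30.2503 = 4.68418

4.684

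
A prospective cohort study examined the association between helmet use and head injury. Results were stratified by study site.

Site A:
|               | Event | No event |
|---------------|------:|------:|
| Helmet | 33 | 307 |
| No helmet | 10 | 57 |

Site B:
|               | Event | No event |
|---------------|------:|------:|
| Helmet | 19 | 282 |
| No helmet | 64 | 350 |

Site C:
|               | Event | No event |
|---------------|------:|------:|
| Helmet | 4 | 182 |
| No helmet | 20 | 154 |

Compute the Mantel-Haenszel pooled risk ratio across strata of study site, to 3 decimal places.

RR_MH = Σ(aᵢ·n₀ᵢ/nᵢ) / Σ(cᵢ·n₁ᵢ/nᵢ), with n₁ᵢ = aᵢ+bᵢ (exposed), n₀ᵢ = cᵢ+dᵢ (unexposed), nᵢ = n₁ᵢ+n₀ᵢ.
Stratum 1 (Site A): n₁ = 340, n₀ = 67, n = 407; a·n₀/n = 33·67/407 = 5.4324; c·n₁/n = 10·340/407 = 8.3538
Stratum 2 (Site B): n₁ = 301, n₀ = 414, n = 715; a·n₀/n = 19·414/715 = 11.0014; c·n₁/n = 64·301/715 = 26.9427
Stratum 3 (Site C): n₁ = 186, n₀ = 174, n = 360; a·n₀/n = 4·174/360 = 1.9333; c·n₁/n = 20·186/360 = 10.3333
RR_MH = (5.4324 + 11.0014 + 1.9333) / (8.3538 + 26.9427 + 10.3333) = 18.3672 / 45.6298 = 0.40253

0.403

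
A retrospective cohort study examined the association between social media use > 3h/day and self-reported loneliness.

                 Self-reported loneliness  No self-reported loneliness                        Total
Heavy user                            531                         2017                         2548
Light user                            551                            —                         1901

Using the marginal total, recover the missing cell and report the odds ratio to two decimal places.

0.65

The missing cell is in the unexposed row: 1901 − 551 = 1350.
So a = 531, b = 2017, c = 551, d = 1350.
OR = (a·d)/(b·c) = (531 × 1350) / (2017 × 551) = 716850 / 1111367 = 0.64502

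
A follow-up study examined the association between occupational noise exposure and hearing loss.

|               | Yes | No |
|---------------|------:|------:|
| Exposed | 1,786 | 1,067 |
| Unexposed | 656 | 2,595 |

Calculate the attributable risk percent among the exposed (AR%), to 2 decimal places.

67.77

Cells: a = 1786, b = 1067, c = 656, d = 2595.
Risk in exposed = 1786/2853 = 0.62601; risk in unexposed = 656/3251 = 0.20178.
RR = 0.62601/0.20178 = 3.10236
AR% = (RR − 1)/RR × 100 = (3.10236 − 1)/3.10236 × 100 = 67.7665%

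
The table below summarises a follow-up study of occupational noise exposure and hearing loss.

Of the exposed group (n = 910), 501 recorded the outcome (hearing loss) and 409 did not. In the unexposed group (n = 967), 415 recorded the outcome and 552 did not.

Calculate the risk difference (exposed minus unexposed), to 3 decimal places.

From the description: a = 501, b = 409, c = 415, d = 552.
Risk in exposed = 501/910 = 0.550549; risk in unexposed = 415/967 = 0.429162.
Risk difference = 0.550549 − 0.429162 = 0.121387

0.121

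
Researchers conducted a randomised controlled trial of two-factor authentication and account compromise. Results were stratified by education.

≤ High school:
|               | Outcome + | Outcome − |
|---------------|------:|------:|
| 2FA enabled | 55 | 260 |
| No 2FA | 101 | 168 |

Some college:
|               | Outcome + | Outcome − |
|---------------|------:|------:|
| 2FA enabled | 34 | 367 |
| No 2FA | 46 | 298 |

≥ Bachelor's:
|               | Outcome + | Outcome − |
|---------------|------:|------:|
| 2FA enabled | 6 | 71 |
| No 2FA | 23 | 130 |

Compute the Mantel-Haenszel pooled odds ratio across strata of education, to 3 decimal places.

0.439

OR_MH = Σ(aᵢdᵢ/nᵢ) / Σ(bᵢcᵢ/nᵢ), where nᵢ is the stratum total.
Stratum 1 (≤ High school): n = 584; a·d/n = 55·168/584 = 15.8219; b·c/n = 260·101/584 = 44.9658
Stratum 2 (Some college): n = 745; a·d/n = 34·298/745 = 13.6000; b·c/n = 367·46/745 = 22.6604
Stratum 3 (≥ Bachelor's): n = 230; a·d/n = 6·130/230 = 3.3913; b·c/n = 71·23/230 = 7.1000
OR_MH = (15.8219 + 13.6000 + 3.3913) / (44.9658 + 22.6604 + 7.1000) = 32.8132 / 74.7262 = 0.43911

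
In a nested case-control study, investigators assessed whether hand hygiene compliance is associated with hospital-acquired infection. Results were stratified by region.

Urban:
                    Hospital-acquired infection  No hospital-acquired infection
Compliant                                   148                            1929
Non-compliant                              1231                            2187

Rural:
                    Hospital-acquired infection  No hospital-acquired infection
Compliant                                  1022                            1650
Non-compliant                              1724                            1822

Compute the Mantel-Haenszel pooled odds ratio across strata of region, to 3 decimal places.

0.403

OR_MH = Σ(aᵢdᵢ/nᵢ) / Σ(bᵢcᵢ/nᵢ), where nᵢ is the stratum total.
Stratum 1 (Urban): n = 5495; a·d/n = 148·2187/5495 = 58.9037; b·c/n = 1929·1231/5495 = 432.1381
Stratum 2 (Rural): n = 6218; a·d/n = 1022·1822/6218 = 299.4667; b·c/n = 1650·1724/6218 = 457.4783
OR_MH = (58.9037 + 299.4667) / (432.1381 + 457.4783) = 358.3704 / 889.6164 = 0.40284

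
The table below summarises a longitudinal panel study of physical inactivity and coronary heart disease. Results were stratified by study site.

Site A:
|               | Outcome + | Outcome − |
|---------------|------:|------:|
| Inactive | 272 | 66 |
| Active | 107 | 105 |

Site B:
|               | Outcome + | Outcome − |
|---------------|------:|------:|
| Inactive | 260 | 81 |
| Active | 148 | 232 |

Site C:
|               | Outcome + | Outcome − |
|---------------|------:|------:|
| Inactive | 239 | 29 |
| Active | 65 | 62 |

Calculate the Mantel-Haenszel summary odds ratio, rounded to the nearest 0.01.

5.06

OR_MH = Σ(aᵢdᵢ/nᵢ) / Σ(bᵢcᵢ/nᵢ), where nᵢ is the stratum total.
Stratum 1 (Site A): n = 550; a·d/n = 272·105/550 = 51.9273; b·c/n = 66·107/550 = 12.8400
Stratum 2 (Site B): n = 721; a·d/n = 260·232/721 = 83.6616; b·c/n = 81·148/721 = 16.6269
Stratum 3 (Site C): n = 395; a·d/n = 239·62/395 = 37.5139; b·c/n = 29·65/395 = 4.7722
OR_MH = (51.9273 + 83.6616 + 37.5139) / (12.8400 + 16.6269 + 4.7722) = 173.1028 / 34.2391 = 5.05571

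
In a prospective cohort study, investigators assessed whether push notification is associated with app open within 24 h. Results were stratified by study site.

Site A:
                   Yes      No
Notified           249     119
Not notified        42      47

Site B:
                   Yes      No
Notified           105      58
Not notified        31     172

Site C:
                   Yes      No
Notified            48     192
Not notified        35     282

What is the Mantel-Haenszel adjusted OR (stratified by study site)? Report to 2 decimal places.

OR_MH = Σ(aᵢdᵢ/nᵢ) / Σ(bᵢcᵢ/nᵢ), where nᵢ is the stratum total.
Stratum 1 (Site A): n = 457; a·d/n = 249·47/457 = 25.6083; b·c/n = 119·42/457 = 10.9365
Stratum 2 (Site B): n = 366; a·d/n = 105·172/366 = 49.3443; b·c/n = 58·31/366 = 4.9126
Stratum 3 (Site C): n = 557; a·d/n = 48·282/557 = 24.3016; b·c/n = 192·35/557 = 12.0646
OR_MH = (25.6083 + 49.3443 + 24.3016) / (10.9365 + 4.9126 + 12.0646) = 99.2542 / 27.9137 = 3.55575

3.56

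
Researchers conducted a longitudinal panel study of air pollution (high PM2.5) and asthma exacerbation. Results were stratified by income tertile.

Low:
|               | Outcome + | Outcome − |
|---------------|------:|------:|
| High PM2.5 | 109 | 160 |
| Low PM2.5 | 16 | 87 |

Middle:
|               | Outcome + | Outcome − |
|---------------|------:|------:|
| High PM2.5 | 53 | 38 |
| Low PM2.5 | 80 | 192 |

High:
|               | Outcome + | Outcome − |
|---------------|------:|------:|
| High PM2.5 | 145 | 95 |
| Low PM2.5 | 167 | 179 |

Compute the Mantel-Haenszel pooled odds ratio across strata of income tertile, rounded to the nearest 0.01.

2.31

OR_MH = Σ(aᵢdᵢ/nᵢ) / Σ(bᵢcᵢ/nᵢ), where nᵢ is the stratum total.
Stratum 1 (Low): n = 372; a·d/n = 109·87/372 = 25.4919; b·c/n = 160·16/372 = 6.8817
Stratum 2 (Middle): n = 363; a·d/n = 53·192/363 = 28.0331; b·c/n = 38·80/363 = 8.3747
Stratum 3 (High): n = 586; a·d/n = 145·179/586 = 44.2918; b·c/n = 95·167/586 = 27.0734
OR_MH = (25.4919 + 28.0331 + 44.2918) / (6.8817 + 8.3747 + 27.0734) = 97.8168 / 42.3298 = 2.31083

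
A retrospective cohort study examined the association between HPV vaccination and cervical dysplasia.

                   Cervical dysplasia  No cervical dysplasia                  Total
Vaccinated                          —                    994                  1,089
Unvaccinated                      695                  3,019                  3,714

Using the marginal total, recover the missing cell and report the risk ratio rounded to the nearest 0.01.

The missing cell is in the exposed row: 1089 − 994 = 95.
So a = 95, b = 994, c = 695, d = 3019.
RR = [a/(a+b)] / [c/(c+d)] = (95/1089) / (695/3714) = 0.08724/0.18713 = 0.46618

0.47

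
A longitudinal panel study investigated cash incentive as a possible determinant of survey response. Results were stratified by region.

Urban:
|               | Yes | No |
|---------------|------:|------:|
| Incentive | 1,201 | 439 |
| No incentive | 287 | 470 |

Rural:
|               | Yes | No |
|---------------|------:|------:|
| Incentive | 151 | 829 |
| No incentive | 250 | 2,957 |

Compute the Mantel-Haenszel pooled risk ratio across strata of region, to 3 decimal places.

1.942

RR_MH = Σ(aᵢ·n₀ᵢ/nᵢ) / Σ(cᵢ·n₁ᵢ/nᵢ), with n₁ᵢ = aᵢ+bᵢ (exposed), n₀ᵢ = cᵢ+dᵢ (unexposed), nᵢ = n₁ᵢ+n₀ᵢ.
Stratum 1 (Urban): n₁ = 1640, n₀ = 757, n = 2397; a·n₀/n = 1201·757/2397 = 379.2895; c·n₁/n = 287·1640/2397 = 196.3621
Stratum 2 (Rural): n₁ = 980, n₀ = 3207, n = 4187; a·n₀/n = 151·3207/4187 = 115.6573; c·n₁/n = 250·980/4187 = 58.5144
RR_MH = (379.2895 + 115.6573) / (196.3621 + 58.5144) = 494.9468 / 254.8766 = 1.94191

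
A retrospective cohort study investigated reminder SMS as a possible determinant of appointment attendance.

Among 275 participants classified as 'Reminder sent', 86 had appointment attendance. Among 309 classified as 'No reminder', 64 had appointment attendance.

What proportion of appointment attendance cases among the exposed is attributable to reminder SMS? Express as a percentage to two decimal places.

33.77

From the description: a = 86, b = 189, c = 64, d = 245.
Risk in exposed = 86/275 = 0.31273; risk in unexposed = 64/309 = 0.20712.
RR = 0.31273/0.20712 = 1.50989
AR% = (RR − 1)/RR × 100 = (1.50989 − 1)/1.50989 × 100 = 33.7699%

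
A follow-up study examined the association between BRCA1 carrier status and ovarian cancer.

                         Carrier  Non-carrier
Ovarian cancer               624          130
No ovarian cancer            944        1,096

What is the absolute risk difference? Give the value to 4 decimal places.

Reading the table with exposure as columns: a = 624 (Carrier, case), b = 944 (Carrier, non-case), c = 130 (Non-carrier, case), d = 1096.
Risk in exposed = 624/1568 = 0.397959; risk in unexposed = 130/1226 = 0.106036.
Risk difference = 0.397959 − 0.106036 = 0.291923

0.2919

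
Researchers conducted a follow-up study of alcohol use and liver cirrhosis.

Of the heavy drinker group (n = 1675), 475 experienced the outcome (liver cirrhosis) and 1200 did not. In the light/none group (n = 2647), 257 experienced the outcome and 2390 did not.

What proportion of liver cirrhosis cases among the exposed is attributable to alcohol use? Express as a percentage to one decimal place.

65.8

From the description: a = 475, b = 1200, c = 257, d = 2390.
Risk in exposed = 475/1675 = 0.28358; risk in unexposed = 257/2647 = 0.09709.
RR = 0.28358/0.09709 = 2.92079
AR% = (RR − 1)/RR × 100 = (2.92079 − 1)/2.92079 × 100 = 65.7626%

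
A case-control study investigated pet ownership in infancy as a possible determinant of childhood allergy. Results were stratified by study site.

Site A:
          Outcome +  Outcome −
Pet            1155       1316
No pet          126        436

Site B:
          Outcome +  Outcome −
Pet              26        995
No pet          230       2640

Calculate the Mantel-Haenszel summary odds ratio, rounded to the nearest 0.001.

1.618

OR_MH = Σ(aᵢdᵢ/nᵢ) / Σ(bᵢcᵢ/nᵢ), where nᵢ is the stratum total.
Stratum 1 (Site A): n = 3033; a·d/n = 1155·436/3033 = 166.0336; b·c/n = 1316·126/3033 = 54.6706
Stratum 2 (Site B): n = 3891; a·d/n = 26·2640/3891 = 17.6407; b·c/n = 995·230/3891 = 58.8152
OR_MH = (166.0336 + 17.6407) / (54.6706 + 58.8152) = 183.6743 / 113.4858 = 1.61848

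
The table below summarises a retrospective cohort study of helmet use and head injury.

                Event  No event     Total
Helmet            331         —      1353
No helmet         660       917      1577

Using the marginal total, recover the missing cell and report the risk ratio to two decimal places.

The missing cell is in the exposed row: 1353 − 331 = 1022.
So a = 331, b = 1022, c = 660, d = 917.
RR = [a/(a+b)] / [c/(c+d)] = (331/1353) / (660/1577) = 0.24464/0.41852 = 0.58455

0.58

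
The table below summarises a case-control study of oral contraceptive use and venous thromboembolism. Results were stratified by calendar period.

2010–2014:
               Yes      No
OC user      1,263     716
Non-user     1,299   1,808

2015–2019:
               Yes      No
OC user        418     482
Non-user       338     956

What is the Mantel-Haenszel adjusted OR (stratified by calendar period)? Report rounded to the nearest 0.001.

OR_MH = Σ(aᵢdᵢ/nᵢ) / Σ(bᵢcᵢ/nᵢ), where nᵢ is the stratum total.
Stratum 1 (2010–2014): n = 5086; a·d/n = 1263·1808/5086 = 448.9784; b·c/n = 716·1299/5086 = 182.8714
Stratum 2 (2015–2019): n = 2194; a·d/n = 418·956/2194 = 182.1367; b·c/n = 482·338/2194 = 74.2552
OR_MH = (448.9784 + 182.1367) / (182.8714 + 74.2552) = 631.1151 / 257.1267 = 2.45449

2.454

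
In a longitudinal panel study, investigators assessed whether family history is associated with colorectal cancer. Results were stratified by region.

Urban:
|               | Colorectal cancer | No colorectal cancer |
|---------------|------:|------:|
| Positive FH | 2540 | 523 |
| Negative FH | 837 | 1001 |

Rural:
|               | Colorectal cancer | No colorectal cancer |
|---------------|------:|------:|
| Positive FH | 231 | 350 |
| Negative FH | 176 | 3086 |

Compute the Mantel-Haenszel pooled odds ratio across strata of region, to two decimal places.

6.69

OR_MH = Σ(aᵢdᵢ/nᵢ) / Σ(bᵢcᵢ/nᵢ), where nᵢ is the stratum total.
Stratum 1 (Urban): n = 4901; a·d/n = 2540·1001/4901 = 518.7798; b·c/n = 523·837/4901 = 89.3187
Stratum 2 (Rural): n = 3843; a·d/n = 231·3086/3843 = 185.4973; b·c/n = 350·176/3843 = 16.0291
OR_MH = (518.7798 + 185.4973) / (89.3187 + 16.0291) = 704.2771 / 105.3479 = 6.68525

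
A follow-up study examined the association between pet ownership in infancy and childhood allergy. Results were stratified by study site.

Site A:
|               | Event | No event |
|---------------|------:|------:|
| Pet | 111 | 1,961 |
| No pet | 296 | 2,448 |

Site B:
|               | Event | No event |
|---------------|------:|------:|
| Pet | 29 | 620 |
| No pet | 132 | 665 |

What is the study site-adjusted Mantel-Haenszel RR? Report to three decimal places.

RR_MH = Σ(aᵢ·n₀ᵢ/nᵢ) / Σ(cᵢ·n₁ᵢ/nᵢ), with n₁ᵢ = aᵢ+bᵢ (exposed), n₀ᵢ = cᵢ+dᵢ (unexposed), nᵢ = n₁ᵢ+n₀ᵢ.
Stratum 1 (Site A): n₁ = 2072, n₀ = 2744, n = 4816; a·n₀/n = 111·2744/4816 = 63.2442; c·n₁/n = 296·2072/4816 = 127.3488
Stratum 2 (Site B): n₁ = 649, n₀ = 797, n = 1446; a·n₀/n = 29·797/1446 = 15.9841; c·n₁/n = 132·649/1446 = 59.2448
RR_MH = (63.2442 + 15.9841) / (127.3488 + 59.2448) = 79.2283 / 186.5937 = 0.42460

0.425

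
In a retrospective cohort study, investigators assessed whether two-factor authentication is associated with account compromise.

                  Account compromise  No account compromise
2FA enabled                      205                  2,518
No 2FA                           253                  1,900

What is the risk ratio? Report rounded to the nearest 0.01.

Cells: a = 205, b = 2518, c = 253, d = 1900.
Risk in exposed = 205/2723 = 0.07528; risk in unexposed = 253/2153 = 0.11751.
RR = 0.07528 / 0.11751 = 0.64066
The risk is 36% lower among the exposed than among the unexposed.

0.64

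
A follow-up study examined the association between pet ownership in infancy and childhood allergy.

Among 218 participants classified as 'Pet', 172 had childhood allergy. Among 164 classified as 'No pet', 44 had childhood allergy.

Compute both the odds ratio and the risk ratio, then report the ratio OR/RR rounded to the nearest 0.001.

From the description: a = 172, b = 46, c = 44, d = 120.
OR = (172·120)/(46·44) = 20640/2024 = 10.19763
Risk in exposed = 172/218 = 0.78899; risk in unexposed = 44/164 = 0.26829; RR = 2.94078
OR/RR = 10.19763 / 2.94078 = 3.46766
The outcome is not rare, so the OR lies further from 1 than the RR.

3.468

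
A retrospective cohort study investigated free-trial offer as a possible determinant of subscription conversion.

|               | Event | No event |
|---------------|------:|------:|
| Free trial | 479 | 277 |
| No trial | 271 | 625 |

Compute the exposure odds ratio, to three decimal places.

3.988

Cells: a = 479, b = 277, c = 271, d = 625.
OR = (a·d)/(b·c) = (479 × 625) / (277 × 271) = 299375 / 75067 = 3.98810
The odds of subscription conversion are about 3.99 times as high in the free trial group.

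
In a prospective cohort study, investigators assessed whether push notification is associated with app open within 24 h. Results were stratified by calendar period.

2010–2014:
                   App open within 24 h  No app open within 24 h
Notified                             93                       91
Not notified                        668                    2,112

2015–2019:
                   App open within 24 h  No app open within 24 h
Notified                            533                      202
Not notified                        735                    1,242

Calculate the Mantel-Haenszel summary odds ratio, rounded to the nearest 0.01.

OR_MH = Σ(aᵢdᵢ/nᵢ) / Σ(bᵢcᵢ/nᵢ), where nᵢ is the stratum total.
Stratum 1 (2010–2014): n = 2964; a·d/n = 93·2112/2964 = 66.2672; b·c/n = 91·668/2964 = 20.5088
Stratum 2 (2015–2019): n = 2712; a·d/n = 533·1242/2712 = 244.0951; b·c/n = 202·735/2712 = 54.7456
OR_MH = (66.2672 + 244.0951) / (20.5088 + 54.7456) = 310.3623 / 75.2543 = 4.12418

4.12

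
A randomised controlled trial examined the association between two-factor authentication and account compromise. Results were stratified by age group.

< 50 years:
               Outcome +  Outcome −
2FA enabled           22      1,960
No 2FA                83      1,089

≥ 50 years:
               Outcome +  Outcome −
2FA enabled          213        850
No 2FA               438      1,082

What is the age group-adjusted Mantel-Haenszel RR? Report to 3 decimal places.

0.574

RR_MH = Σ(aᵢ·n₀ᵢ/nᵢ) / Σ(cᵢ·n₁ᵢ/nᵢ), with n₁ᵢ = aᵢ+bᵢ (exposed), n₀ᵢ = cᵢ+dᵢ (unexposed), nᵢ = n₁ᵢ+n₀ᵢ.
Stratum 1 (< 50 years): n₁ = 1982, n₀ = 1172, n = 3154; a·n₀/n = 22·1172/3154 = 8.1750; c·n₁/n = 83·1982/3154 = 52.1579
Stratum 2 (≥ 50 years): n₁ = 1063, n₀ = 1520, n = 2583; a·n₀/n = 213·1520/2583 = 125.3426; c·n₁/n = 438·1063/2583 = 180.2532
RR_MH = (8.1750 + 125.3426) / (52.1579 + 180.2532) = 133.5176 / 232.4111 = 0.57449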